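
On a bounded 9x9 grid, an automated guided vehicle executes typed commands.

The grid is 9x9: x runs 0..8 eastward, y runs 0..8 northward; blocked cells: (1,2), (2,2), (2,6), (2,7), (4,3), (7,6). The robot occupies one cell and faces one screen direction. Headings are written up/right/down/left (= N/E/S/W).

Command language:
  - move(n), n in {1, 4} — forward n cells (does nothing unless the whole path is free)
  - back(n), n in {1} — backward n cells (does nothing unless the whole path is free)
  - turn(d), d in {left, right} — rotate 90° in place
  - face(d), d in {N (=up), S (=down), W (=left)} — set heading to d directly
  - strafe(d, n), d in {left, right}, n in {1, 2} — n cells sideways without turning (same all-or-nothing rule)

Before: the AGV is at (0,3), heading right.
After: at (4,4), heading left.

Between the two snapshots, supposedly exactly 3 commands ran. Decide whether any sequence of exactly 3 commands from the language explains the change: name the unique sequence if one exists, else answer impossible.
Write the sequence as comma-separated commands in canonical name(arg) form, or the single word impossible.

key: order matters: swapping strafe(left, 1) and face(W) lands elsewhere
initial: at (0,3), heading right
[1] after strafe(left, 1): at (0,4), heading right
[2] after move(4): at (4,4), heading right
[3] after face(W): at (4,4), heading left
uniquely the one of 1728 3-step routes that fits.

strafe(left, 1), move(4), face(W)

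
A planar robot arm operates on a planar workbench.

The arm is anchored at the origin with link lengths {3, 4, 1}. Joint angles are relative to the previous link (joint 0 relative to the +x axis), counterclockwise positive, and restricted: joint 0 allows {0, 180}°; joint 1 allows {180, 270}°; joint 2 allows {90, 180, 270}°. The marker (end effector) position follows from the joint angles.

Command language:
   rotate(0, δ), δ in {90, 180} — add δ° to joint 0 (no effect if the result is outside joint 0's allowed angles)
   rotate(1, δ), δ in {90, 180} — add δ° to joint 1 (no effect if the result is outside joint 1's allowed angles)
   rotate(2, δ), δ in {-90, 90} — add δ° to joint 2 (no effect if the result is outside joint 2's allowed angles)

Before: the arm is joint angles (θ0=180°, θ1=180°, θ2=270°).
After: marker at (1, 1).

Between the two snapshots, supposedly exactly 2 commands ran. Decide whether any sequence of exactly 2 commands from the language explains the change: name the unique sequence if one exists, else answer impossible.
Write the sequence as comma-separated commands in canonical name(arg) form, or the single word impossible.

start: joint angles (θ0=180°, θ1=180°, θ2=270°)
[1] after rotate(2, -90): joint angles (θ0=180°, θ1=180°, θ2=180°)
[2] after rotate(2, -90): joint angles (θ0=180°, θ1=180°, θ2=90°)
no other 2-command option fits: unique.

rotate(2, -90), rotate(2, -90)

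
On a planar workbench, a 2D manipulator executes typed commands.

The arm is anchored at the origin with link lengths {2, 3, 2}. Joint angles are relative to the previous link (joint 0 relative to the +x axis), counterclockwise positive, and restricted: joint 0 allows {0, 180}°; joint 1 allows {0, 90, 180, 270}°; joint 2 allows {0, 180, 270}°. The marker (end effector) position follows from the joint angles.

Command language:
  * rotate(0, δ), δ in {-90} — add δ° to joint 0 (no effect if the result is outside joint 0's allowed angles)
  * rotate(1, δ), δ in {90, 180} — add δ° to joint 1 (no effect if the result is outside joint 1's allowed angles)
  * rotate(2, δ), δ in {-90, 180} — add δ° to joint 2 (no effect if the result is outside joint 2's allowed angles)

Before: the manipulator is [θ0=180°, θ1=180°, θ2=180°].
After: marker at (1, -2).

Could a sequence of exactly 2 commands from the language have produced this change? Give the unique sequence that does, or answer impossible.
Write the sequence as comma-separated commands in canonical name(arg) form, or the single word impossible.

key: order matters: swapping rotate(2, 180) and rotate(2, -90) lands elsewhere
start: [θ0=180°, θ1=180°, θ2=180°]
[1] after rotate(2, 180): [θ0=180°, θ1=180°, θ2=0°]
[2] after rotate(2, -90): [θ0=180°, θ1=180°, θ2=270°]
uniquely the one of 25 2-step routes that fits.

rotate(2, 180), rotate(2, -90)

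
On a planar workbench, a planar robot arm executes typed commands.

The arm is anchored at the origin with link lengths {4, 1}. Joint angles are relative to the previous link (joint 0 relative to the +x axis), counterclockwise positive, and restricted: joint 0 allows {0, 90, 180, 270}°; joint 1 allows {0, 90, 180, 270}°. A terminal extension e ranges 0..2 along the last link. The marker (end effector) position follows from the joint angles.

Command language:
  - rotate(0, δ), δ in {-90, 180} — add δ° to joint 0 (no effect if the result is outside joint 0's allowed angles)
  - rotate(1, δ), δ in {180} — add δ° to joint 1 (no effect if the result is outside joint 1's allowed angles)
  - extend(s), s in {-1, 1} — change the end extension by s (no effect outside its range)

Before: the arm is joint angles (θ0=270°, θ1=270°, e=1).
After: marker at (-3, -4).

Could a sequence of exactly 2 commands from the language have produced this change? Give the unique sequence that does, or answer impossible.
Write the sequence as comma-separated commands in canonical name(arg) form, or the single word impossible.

initial: joint angles (θ0=270°, θ1=270°, e=1)
t=1 extend(1) ⇒ joint angles (θ0=270°, θ1=270°, e=2)
t=2 extend(1) ⇒ joint angles (θ0=270°, θ1=270°, e=2)
uniquely the one of 25 2-step routes that fits.

extend(1), extend(1)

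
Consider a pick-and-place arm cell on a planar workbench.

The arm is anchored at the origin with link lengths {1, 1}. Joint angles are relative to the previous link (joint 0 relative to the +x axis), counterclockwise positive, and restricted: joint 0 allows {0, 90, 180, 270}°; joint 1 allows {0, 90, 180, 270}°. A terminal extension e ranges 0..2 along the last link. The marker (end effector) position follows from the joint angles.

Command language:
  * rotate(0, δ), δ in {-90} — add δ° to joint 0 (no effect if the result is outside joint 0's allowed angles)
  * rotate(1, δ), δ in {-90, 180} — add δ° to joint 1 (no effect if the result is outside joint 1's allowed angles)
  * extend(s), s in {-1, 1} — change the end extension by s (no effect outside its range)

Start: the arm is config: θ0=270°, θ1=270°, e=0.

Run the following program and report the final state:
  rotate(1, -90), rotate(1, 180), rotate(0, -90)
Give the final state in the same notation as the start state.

start: config: θ0=270°, θ1=270°, e=0
[1] after rotate(1, -90): config: θ0=270°, θ1=180°, e=0
[2] after rotate(1, 180): config: θ0=270°, θ1=0°, e=0
[3] after rotate(0, -90): config: θ0=180°, θ1=0°, e=0

config: θ0=180°, θ1=0°, e=0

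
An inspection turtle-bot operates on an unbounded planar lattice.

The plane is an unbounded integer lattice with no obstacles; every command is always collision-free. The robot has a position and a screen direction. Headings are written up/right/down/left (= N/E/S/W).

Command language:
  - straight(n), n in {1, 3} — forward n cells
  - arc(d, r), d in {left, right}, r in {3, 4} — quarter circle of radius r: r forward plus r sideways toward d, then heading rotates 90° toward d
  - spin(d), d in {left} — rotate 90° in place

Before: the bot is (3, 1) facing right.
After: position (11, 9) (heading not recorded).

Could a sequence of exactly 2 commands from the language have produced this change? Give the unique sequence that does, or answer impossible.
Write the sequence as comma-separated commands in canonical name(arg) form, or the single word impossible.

key: order matters: swapping arc(left, 4) and arc(right, 4) lands elsewhere
t0: (3, 1) facing right
1. arc(left, 4) → (7, 5) facing up
2. arc(right, 4) → (11, 9) facing right
all 49 alternatives checked — unique.

arc(left, 4), arc(right, 4)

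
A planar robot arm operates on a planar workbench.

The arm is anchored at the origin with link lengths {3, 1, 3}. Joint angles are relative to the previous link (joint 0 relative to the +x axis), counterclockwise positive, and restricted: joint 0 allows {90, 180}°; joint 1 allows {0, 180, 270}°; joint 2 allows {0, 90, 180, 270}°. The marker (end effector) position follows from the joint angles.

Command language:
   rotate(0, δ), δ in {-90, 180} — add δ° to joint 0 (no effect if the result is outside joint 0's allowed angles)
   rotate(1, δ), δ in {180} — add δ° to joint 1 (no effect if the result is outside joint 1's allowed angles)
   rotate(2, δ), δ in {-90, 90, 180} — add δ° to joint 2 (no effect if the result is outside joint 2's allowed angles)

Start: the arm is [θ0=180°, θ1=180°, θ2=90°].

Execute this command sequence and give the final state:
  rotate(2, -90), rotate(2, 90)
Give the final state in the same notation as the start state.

[θ0=180°, θ1=180°, θ2=90°]

initial: [θ0=180°, θ1=180°, θ2=90°]
[1] after rotate(2, -90): [θ0=180°, θ1=180°, θ2=0°]
[2] after rotate(2, 90): [θ0=180°, θ1=180°, θ2=90°]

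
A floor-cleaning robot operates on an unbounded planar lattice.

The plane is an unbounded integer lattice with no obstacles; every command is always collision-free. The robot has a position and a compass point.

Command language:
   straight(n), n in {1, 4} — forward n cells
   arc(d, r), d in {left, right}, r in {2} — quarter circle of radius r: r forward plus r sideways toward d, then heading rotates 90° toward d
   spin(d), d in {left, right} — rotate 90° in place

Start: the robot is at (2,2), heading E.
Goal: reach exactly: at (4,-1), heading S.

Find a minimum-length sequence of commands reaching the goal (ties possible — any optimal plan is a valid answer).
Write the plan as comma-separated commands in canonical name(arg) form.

start: at (2,2), heading E
1. arc(right, 2) → at (4,0), heading S
2. straight(1) → at (4,-1), heading S
shorter routes all fall short; 2 is best.

arc(right, 2), straight(1)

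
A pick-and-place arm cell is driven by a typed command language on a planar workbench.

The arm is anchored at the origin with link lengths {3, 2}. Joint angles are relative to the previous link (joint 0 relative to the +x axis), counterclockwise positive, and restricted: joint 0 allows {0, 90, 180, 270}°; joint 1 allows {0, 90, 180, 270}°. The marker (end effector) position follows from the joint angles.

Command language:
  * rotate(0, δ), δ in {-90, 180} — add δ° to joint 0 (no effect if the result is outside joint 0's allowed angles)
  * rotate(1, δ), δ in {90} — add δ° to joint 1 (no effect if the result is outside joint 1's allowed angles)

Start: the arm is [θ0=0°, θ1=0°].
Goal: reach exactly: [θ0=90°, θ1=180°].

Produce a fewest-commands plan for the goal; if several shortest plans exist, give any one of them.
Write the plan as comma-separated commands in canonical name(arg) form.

t0: [θ0=0°, θ1=0°]
step 1 (rotate(1, 90)): [θ0=0°, θ1=90°]
step 2 (rotate(1, 90)): [θ0=0°, θ1=180°]
step 3 (rotate(0, 180)): [θ0=180°, θ1=180°]
step 4 (rotate(0, -90)): [θ0=90°, θ1=180°]
nothing shorter than 4 reaches the goal.

rotate(1, 90), rotate(1, 90), rotate(0, 180), rotate(0, -90)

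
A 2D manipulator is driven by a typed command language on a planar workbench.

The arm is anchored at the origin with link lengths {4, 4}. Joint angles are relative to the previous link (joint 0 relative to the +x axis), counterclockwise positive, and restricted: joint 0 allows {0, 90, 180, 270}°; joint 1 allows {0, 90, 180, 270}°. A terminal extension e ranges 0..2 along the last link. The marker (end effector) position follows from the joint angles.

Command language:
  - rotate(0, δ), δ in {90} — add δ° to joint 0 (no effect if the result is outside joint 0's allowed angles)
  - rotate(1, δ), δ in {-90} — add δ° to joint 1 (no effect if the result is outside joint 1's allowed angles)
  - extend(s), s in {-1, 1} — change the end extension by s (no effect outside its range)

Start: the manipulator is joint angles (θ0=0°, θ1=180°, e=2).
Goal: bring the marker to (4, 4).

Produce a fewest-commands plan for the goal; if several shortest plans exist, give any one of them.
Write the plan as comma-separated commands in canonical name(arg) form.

extend(-1), extend(-1), rotate(1, -90)

from: joint angles (θ0=0°, θ1=180°, e=2)
t=1 extend(-1) ⇒ joint angles (θ0=0°, θ1=180°, e=1)
t=2 extend(-1) ⇒ joint angles (θ0=0°, θ1=180°, e=0)
t=3 rotate(1, -90) ⇒ joint angles (θ0=0°, θ1=90°, e=0)
shorter routes all fall short; 3 is best.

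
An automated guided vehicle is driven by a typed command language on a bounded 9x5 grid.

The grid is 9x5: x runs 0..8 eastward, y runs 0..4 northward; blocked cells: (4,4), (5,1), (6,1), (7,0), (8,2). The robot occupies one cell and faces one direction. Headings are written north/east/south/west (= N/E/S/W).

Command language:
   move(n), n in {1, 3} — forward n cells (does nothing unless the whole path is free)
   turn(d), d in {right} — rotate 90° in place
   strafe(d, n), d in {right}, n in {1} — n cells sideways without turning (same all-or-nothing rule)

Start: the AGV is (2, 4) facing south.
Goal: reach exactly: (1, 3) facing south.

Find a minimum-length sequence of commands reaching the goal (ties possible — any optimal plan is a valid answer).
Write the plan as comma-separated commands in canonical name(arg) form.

strafe(right, 1), move(1)

from: (2, 4) facing south
1. strafe(right, 1) → (1, 4) facing south
2. move(1) → (1, 3) facing south
no 1-step plan works, so 2 is optimal.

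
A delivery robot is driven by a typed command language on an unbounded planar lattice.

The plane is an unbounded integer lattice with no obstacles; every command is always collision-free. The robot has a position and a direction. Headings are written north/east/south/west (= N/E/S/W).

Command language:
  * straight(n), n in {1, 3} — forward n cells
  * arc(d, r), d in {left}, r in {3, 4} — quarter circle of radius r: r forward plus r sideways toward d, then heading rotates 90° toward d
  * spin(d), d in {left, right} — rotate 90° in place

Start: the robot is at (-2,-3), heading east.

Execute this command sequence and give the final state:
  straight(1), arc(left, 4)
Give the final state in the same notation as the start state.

start: at (-2,-3), heading east
1. straight(1) → at (-1,-3), heading east
2. arc(left, 4) → at (3,1), heading north

at (3,1), heading north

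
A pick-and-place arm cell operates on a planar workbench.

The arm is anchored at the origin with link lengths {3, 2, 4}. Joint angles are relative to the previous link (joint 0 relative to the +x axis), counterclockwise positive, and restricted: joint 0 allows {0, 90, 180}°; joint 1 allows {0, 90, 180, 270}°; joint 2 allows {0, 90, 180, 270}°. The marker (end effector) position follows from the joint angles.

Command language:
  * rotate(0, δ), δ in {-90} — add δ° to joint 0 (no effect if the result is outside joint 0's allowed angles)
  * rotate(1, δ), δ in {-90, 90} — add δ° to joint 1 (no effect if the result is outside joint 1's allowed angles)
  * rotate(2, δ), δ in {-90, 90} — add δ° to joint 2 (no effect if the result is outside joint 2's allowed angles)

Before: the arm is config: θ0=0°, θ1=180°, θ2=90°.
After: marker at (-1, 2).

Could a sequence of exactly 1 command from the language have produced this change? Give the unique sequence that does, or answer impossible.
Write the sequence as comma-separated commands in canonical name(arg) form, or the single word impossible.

t0: config: θ0=0°, θ1=180°, θ2=90°
step 1 (rotate(1, -90)): config: θ0=0°, θ1=90°, θ2=90°
all 5 alternatives checked — unique.

rotate(1, -90)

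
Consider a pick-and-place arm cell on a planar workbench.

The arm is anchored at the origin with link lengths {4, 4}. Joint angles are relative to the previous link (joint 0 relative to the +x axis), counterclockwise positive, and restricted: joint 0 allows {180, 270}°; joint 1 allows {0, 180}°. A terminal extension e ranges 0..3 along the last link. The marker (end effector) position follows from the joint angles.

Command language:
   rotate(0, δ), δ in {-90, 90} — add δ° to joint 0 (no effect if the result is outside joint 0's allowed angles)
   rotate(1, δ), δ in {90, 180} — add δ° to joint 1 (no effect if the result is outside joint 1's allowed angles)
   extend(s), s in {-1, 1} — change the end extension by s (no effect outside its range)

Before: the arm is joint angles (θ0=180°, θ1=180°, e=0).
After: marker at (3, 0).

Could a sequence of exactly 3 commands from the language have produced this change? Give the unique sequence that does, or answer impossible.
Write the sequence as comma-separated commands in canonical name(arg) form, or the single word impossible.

extend(1), extend(1), extend(1)

start: joint angles (θ0=180°, θ1=180°, e=0)
t=1 extend(1) ⇒ joint angles (θ0=180°, θ1=180°, e=1)
t=2 extend(1) ⇒ joint angles (θ0=180°, θ1=180°, e=2)
t=3 extend(1) ⇒ joint angles (θ0=180°, θ1=180°, e=3)
uniquely the one of 216 3-step routes that fits.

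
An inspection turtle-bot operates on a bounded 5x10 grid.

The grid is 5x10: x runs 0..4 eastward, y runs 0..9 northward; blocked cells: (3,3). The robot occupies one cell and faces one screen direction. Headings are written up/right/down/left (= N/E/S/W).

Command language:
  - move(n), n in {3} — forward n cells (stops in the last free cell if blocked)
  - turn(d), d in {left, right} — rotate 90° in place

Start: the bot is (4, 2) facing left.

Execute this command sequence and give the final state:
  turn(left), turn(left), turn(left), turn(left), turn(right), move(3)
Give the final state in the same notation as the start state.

start: (4, 2) facing left
1. turn(left) → (4, 2) facing down
2. turn(left) → (4, 2) facing right
3. turn(left) → (4, 2) facing up
4. turn(left) → (4, 2) facing left
5. turn(right) → (4, 2) facing up
6. move(3) → (4, 5) facing up

(4, 5) facing up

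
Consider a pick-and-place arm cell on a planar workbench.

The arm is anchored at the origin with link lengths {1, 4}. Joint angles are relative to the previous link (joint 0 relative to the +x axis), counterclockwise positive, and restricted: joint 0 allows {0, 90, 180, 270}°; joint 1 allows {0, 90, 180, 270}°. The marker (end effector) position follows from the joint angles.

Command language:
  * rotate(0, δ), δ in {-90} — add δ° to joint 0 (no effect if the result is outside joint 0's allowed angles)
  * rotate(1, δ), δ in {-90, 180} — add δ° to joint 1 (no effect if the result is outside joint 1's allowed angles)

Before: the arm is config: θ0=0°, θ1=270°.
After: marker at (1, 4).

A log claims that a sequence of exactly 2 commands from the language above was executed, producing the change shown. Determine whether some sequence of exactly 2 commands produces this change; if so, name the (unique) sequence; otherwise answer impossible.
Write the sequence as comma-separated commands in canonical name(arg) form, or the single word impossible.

t0: config: θ0=0°, θ1=270°
1. rotate(1, -90) → config: θ0=0°, θ1=180°
2. rotate(1, -90) → config: θ0=0°, θ1=90°
uniquely the one of 9 2-step routes that fits.

rotate(1, -90), rotate(1, -90)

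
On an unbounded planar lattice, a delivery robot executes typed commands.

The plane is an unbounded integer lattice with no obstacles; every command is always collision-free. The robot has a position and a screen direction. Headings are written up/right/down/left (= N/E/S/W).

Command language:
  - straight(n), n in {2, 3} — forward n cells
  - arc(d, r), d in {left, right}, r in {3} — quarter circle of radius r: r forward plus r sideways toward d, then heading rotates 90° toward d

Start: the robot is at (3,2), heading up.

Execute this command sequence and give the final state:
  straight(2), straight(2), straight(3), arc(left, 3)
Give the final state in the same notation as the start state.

at (0,12), heading left

start: at (3,2), heading up
1. straight(2) → at (3,4), heading up
2. straight(2) → at (3,6), heading up
3. straight(3) → at (3,9), heading up
4. arc(left, 3) → at (0,12), heading left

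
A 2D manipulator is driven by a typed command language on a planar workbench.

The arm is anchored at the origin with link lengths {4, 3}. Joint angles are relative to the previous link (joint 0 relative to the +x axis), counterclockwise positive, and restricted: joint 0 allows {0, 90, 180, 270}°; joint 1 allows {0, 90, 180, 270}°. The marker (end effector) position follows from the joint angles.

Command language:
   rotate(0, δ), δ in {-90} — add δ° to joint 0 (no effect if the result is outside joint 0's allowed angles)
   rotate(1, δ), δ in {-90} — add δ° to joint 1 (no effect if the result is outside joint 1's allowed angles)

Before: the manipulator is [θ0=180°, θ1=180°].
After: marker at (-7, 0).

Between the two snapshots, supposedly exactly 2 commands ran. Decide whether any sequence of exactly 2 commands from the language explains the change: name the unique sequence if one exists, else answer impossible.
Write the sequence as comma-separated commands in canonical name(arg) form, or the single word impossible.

rotate(1, -90), rotate(1, -90)

start: [θ0=180°, θ1=180°]
1. rotate(1, -90) → [θ0=180°, θ1=90°]
2. rotate(1, -90) → [θ0=180°, θ1=0°]
uniquely the one of 4 2-step routes that fits.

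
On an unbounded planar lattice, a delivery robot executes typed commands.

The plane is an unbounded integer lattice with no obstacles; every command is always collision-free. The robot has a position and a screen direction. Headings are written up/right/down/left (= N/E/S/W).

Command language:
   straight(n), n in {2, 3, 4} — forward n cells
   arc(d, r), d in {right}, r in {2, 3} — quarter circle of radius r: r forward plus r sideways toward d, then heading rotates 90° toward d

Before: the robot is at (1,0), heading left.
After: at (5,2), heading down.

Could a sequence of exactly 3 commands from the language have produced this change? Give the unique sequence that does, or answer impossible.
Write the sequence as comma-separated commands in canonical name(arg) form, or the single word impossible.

arc(right, 2), arc(right, 3), arc(right, 3)

key: running arc(right, 3) before arc(right, 2) would end elsewhere — order is forced
from: at (1,0), heading left
[1] after arc(right, 2): at (-1,2), heading up
[2] after arc(right, 3): at (2,5), heading right
[3] after arc(right, 3): at (5,2), heading down
no other 3-command option fits: unique.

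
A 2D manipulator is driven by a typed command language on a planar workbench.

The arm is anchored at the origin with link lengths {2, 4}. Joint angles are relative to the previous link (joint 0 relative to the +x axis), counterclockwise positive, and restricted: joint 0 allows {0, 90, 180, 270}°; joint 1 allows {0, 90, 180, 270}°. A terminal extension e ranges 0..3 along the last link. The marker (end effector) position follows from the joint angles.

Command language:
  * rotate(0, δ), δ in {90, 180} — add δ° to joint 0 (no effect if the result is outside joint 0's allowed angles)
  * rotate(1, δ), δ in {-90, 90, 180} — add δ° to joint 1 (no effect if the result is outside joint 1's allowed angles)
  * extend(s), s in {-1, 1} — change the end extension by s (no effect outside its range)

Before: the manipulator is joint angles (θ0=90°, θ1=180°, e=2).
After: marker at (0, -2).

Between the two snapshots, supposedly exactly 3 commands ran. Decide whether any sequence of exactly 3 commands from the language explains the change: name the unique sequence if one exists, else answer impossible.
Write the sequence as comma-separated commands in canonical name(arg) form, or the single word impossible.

extend(-1), extend(-1), extend(-1)

t0: joint angles (θ0=90°, θ1=180°, e=2)
[1] after extend(-1): joint angles (θ0=90°, θ1=180°, e=1)
[2] after extend(-1): joint angles (θ0=90°, θ1=180°, e=0)
[3] after extend(-1): joint angles (θ0=90°, θ1=180°, e=0)
uniquely the one of 343 3-step routes that fits.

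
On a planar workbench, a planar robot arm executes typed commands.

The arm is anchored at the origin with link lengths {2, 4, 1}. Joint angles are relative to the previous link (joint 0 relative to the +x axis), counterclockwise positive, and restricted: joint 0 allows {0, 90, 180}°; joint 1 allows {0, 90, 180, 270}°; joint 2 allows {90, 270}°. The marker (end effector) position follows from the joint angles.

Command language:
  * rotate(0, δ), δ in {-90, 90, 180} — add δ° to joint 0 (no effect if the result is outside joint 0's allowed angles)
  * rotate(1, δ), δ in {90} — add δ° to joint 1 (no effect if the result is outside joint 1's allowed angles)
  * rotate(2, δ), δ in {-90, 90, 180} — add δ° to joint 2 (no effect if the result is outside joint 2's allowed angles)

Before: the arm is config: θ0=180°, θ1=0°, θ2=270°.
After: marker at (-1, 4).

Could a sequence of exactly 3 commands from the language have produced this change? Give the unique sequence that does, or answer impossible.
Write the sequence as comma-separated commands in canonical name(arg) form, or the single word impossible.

rotate(1, 90), rotate(1, 90), rotate(1, 90)

t0: config: θ0=180°, θ1=0°, θ2=270°
t=1 rotate(1, 90) ⇒ config: θ0=180°, θ1=90°, θ2=270°
t=2 rotate(1, 90) ⇒ config: θ0=180°, θ1=180°, θ2=270°
t=3 rotate(1, 90) ⇒ config: θ0=180°, θ1=270°, θ2=270°
all 343 alternatives checked — unique.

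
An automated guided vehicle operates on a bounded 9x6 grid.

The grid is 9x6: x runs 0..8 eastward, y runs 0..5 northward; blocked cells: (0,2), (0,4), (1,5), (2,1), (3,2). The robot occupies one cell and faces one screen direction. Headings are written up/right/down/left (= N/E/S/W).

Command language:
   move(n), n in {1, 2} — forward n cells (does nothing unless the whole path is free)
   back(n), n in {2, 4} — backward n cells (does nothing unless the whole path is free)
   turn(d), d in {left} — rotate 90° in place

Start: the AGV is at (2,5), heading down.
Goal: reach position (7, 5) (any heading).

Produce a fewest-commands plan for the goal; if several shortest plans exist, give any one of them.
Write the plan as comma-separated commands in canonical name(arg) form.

start: at (2,5), heading down
[1] after turn(left): at (2,5), heading right
[2] after move(1): at (3,5), heading right
[3] after move(2): at (5,5), heading right
[4] after move(2): at (7,5), heading right
nothing shorter than 4 reaches the goal.

turn(left), move(1), move(2), move(2)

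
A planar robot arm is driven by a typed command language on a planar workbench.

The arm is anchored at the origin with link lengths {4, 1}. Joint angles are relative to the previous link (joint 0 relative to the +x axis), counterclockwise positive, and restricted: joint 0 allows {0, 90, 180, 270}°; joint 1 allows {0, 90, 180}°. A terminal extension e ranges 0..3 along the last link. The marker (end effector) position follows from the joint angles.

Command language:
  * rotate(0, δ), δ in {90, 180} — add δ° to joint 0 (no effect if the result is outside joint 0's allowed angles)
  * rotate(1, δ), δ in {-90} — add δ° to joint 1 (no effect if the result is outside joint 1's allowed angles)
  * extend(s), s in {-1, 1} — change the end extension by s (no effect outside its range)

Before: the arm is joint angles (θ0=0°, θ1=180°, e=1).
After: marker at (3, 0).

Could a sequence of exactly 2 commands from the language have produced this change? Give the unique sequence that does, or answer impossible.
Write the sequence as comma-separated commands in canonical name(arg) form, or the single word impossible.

extend(-1), extend(-1)

t0: joint angles (θ0=0°, θ1=180°, e=1)
1. extend(-1) → joint angles (θ0=0°, θ1=180°, e=0)
2. extend(-1) → joint angles (θ0=0°, θ1=180°, e=0)
no other 2-command option fits: unique.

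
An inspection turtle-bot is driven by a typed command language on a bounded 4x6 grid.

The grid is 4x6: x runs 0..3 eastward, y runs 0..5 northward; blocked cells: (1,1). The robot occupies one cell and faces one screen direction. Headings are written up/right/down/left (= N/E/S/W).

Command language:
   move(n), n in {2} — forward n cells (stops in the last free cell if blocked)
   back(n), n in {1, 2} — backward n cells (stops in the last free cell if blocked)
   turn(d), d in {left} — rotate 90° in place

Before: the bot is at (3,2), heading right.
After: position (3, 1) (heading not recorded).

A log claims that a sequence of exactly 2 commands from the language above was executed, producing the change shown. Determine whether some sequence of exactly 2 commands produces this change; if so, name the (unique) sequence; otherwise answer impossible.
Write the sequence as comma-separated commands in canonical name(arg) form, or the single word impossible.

key: running back(1) before turn(left) would end elsewhere — order is forced
t0: at (3,2), heading right
[1] after turn(left): at (3,2), heading up
[2] after back(1): at (3,1), heading up
no other 2-command option fits: unique.

turn(left), back(1)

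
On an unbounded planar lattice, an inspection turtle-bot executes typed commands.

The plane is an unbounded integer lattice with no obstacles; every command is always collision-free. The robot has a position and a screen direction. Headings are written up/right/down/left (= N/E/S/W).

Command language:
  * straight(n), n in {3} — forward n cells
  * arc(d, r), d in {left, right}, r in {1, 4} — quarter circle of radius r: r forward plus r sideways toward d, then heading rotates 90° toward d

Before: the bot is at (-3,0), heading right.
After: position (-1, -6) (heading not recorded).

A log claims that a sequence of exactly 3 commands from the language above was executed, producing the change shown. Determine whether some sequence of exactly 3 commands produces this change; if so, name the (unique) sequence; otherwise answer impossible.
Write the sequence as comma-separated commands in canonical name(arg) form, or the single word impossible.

key: order matters: swapping arc(right, 4) and arc(left, 1) lands elsewhere
from: at (-3,0), heading right
step 1 (arc(right, 4)): at (1,-4), heading down
step 2 (arc(right, 1)): at (0,-5), heading left
step 3 (arc(left, 1)): at (-1,-6), heading down
all 125 alternatives checked — unique.

arc(right, 4), arc(right, 1), arc(left, 1)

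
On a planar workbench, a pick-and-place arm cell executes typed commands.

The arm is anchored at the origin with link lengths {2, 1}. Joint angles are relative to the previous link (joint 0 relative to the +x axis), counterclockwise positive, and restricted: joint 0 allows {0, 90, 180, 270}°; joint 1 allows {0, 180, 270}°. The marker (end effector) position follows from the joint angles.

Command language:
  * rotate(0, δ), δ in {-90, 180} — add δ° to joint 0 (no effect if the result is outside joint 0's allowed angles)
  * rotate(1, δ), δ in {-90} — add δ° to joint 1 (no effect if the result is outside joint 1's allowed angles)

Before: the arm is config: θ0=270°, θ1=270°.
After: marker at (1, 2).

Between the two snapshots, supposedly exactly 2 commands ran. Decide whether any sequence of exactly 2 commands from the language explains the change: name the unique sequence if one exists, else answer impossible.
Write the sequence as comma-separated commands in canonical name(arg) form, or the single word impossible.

t0: config: θ0=270°, θ1=270°
step 1 (rotate(0, -90)): config: θ0=180°, θ1=270°
step 2 (rotate(0, -90)): config: θ0=90°, θ1=270°
uniquely the one of 9 2-step routes that fits.

rotate(0, -90), rotate(0, -90)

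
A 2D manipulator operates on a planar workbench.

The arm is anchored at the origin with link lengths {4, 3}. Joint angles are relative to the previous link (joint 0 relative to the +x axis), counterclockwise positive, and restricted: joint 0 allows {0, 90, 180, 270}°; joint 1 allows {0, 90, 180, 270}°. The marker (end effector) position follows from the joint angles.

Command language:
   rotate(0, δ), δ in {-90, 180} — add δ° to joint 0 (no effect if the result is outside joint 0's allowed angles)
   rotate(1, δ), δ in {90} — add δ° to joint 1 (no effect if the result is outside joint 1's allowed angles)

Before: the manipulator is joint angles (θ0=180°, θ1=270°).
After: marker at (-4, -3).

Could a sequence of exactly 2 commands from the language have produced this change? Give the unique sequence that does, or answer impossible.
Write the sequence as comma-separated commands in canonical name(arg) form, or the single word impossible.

start: joint angles (θ0=180°, θ1=270°)
[1] after rotate(1, 90): joint angles (θ0=180°, θ1=0°)
[2] after rotate(1, 90): joint angles (θ0=180°, θ1=90°)
no rival 2-sequence matches.

rotate(1, 90), rotate(1, 90)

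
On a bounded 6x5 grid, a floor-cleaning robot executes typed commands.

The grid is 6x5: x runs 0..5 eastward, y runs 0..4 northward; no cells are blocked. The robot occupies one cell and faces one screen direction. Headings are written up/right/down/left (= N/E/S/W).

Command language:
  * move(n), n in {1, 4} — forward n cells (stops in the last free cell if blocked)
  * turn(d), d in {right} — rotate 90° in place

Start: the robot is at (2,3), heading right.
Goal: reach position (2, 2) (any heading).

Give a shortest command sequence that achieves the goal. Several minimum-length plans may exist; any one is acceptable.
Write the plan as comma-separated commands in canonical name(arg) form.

t0: at (2,3), heading right
t=1 turn(right) ⇒ at (2,3), heading down
t=2 move(1) ⇒ at (2,2), heading down
no 1-step plan works, so 2 is optimal.

turn(right), move(1)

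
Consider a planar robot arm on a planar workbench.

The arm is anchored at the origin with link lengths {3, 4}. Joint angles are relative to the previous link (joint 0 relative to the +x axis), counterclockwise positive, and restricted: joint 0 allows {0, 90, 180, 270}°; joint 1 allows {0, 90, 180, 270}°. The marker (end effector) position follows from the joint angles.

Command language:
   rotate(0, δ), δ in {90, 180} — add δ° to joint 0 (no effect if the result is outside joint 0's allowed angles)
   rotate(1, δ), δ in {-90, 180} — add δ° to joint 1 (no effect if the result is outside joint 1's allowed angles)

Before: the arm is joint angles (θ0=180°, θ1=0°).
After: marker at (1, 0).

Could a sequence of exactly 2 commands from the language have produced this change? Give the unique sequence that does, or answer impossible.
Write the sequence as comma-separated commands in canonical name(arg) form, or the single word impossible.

rotate(1, -90), rotate(1, -90)

from: joint angles (θ0=180°, θ1=0°)
1. rotate(1, -90) → joint angles (θ0=180°, θ1=270°)
2. rotate(1, -90) → joint angles (θ0=180°, θ1=180°)
no other 2-command option fits: unique.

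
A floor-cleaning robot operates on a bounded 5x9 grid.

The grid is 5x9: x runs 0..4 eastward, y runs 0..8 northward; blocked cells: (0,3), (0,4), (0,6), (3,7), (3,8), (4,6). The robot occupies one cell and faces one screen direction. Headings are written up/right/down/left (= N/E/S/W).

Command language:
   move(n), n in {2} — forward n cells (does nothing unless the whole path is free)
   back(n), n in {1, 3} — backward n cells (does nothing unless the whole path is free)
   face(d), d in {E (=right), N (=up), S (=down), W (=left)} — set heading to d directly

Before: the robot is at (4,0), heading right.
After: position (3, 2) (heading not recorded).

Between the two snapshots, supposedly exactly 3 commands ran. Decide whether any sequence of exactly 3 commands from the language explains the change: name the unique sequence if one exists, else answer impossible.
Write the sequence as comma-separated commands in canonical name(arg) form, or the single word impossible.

back(1), face(N), move(2)

key: running move(2) before back(1) would end elsewhere — order is forced
initial: at (4,0), heading right
t=1 back(1) ⇒ at (3,0), heading right
t=2 face(N) ⇒ at (3,0), heading up
t=3 move(2) ⇒ at (3,2), heading up
no other 3-command option fits: unique.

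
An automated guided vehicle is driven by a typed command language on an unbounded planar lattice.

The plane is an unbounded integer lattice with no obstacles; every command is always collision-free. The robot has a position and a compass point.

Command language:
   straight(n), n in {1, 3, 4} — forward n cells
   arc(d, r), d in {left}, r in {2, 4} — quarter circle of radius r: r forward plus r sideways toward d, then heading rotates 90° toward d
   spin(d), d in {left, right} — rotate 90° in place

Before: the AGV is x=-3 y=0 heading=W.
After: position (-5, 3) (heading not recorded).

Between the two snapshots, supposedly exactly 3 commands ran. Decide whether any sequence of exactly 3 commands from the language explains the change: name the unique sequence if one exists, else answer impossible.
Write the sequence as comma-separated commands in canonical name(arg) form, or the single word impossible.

spin(right), straight(1), arc(left, 2)

key: order matters: swapping spin(right) and arc(left, 2) lands elsewhere
t0: x=-3 y=0 heading=W
[1] after spin(right): x=-3 y=0 heading=N
[2] after straight(1): x=-3 y=1 heading=N
[3] after arc(left, 2): x=-5 y=3 heading=W
no other 3-command option fits: unique.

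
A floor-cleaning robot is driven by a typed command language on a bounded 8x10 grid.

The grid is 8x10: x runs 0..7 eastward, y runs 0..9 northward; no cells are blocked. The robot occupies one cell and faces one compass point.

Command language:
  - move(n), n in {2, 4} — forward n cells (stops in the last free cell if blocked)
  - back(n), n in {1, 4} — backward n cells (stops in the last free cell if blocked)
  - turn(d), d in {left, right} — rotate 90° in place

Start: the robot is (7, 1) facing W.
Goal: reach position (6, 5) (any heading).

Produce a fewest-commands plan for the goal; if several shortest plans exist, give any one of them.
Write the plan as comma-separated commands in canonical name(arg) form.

turn(right), move(4), turn(right), back(1)

from: (7, 1) facing W
step 1 (turn(right)): (7, 1) facing N
step 2 (move(4)): (7, 5) facing N
step 3 (turn(right)): (7, 5) facing E
step 4 (back(1)): (6, 5) facing E
no 3-step plan works, so 4 is optimal.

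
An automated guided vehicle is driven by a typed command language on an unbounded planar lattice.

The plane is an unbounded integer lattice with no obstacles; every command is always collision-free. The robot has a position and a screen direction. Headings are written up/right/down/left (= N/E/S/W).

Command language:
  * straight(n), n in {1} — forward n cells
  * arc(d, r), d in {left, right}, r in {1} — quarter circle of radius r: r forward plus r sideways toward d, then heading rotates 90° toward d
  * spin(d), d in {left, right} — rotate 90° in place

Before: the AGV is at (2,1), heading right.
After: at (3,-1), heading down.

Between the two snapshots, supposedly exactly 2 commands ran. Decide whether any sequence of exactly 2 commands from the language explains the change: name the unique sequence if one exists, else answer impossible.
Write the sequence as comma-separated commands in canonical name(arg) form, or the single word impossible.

arc(right, 1), straight(1)

key: cell and facing (now S) both changed — the 2 commands mix motion and turning
start: at (2,1), heading right
[1] after arc(right, 1): at (3,0), heading down
[2] after straight(1): at (3,-1), heading down
no rival 2-sequence matches.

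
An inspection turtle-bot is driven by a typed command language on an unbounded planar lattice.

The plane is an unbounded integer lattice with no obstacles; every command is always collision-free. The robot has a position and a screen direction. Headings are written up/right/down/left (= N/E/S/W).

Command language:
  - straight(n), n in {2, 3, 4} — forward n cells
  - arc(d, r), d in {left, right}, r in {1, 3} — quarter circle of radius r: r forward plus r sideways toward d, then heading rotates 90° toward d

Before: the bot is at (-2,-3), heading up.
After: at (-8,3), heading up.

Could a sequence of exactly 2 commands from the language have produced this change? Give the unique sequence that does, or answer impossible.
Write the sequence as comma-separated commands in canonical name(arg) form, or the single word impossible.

arc(left, 3), arc(right, 3)

key: still facing N at the end — net rotation zero over 2 steps
begin: at (-2,-3), heading up
t=1 arc(left, 3) ⇒ at (-5,0), heading left
t=2 arc(right, 3) ⇒ at (-8,3), heading up
all 49 alternatives checked — unique.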